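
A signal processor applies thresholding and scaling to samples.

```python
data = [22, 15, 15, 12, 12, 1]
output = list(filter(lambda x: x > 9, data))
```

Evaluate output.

Step 1: Filter elements > 9:
  22: kept
  15: kept
  15: kept
  12: kept
  12: kept
  1: removed
Therefore output = [22, 15, 15, 12, 12].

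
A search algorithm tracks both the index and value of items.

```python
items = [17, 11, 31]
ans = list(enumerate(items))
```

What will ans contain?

Step 1: enumerate pairs each element with its index:
  (0, 17)
  (1, 11)
  (2, 31)
Therefore ans = [(0, 17), (1, 11), (2, 31)].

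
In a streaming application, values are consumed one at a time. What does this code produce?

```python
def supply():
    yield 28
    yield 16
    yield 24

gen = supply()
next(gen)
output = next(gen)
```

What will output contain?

Step 1: supply() creates a generator.
Step 2: next(gen) yields 28 (consumed and discarded).
Step 3: next(gen) yields 16, assigned to output.
Therefore output = 16.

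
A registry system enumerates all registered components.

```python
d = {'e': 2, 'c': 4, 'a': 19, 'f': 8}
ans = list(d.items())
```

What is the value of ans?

Step 1: d.items() returns (key, value) pairs in insertion order.
Therefore ans = [('e', 2), ('c', 4), ('a', 19), ('f', 8)].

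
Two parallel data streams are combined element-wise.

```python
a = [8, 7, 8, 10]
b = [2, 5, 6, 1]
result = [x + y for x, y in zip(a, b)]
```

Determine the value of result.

Step 1: Add corresponding elements:
  8 + 2 = 10
  7 + 5 = 12
  8 + 6 = 14
  10 + 1 = 11
Therefore result = [10, 12, 14, 11].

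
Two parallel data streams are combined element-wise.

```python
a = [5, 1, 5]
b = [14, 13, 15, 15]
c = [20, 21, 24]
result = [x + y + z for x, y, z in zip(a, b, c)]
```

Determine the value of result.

Step 1: zip three lists (truncates to shortest, len=3):
  5 + 14 + 20 = 39
  1 + 13 + 21 = 35
  5 + 15 + 24 = 44
Therefore result = [39, 35, 44].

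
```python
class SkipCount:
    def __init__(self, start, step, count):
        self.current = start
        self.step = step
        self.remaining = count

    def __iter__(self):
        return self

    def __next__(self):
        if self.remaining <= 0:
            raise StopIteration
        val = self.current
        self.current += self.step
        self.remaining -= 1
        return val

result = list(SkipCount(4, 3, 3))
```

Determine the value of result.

Step 1: SkipCount starts at 4, increments by 3, for 3 steps:
  Yield 4, then current += 3
  Yield 7, then current += 3
  Yield 10, then current += 3
Therefore result = [4, 7, 10].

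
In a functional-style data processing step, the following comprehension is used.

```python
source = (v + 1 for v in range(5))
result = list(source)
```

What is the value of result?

Step 1: For each v in range(5), compute v+1:
  v=0: 0+1 = 1
  v=1: 1+1 = 2
  v=2: 2+1 = 3
  v=3: 3+1 = 4
  v=4: 4+1 = 5
Therefore result = [1, 2, 3, 4, 5].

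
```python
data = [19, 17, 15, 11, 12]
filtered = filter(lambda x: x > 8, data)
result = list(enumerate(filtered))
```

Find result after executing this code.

Step 1: Filter [19, 17, 15, 11, 12] for > 8: [19, 17, 15, 11, 12].
Step 2: enumerate re-indexes from 0: [(0, 19), (1, 17), (2, 15), (3, 11), (4, 12)].
Therefore result = [(0, 19), (1, 17), (2, 15), (3, 11), (4, 12)].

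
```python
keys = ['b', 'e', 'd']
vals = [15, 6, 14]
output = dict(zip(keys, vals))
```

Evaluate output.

Step 1: zip pairs keys with values:
  'b' -> 15
  'e' -> 6
  'd' -> 14
Therefore output = {'b': 15, 'e': 6, 'd': 14}.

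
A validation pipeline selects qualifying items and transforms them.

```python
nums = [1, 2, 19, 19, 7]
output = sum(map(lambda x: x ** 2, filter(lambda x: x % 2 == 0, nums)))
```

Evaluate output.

Step 1: Filter even numbers from [1, 2, 19, 19, 7]: [2]
Step 2: Square each: [4]
Step 3: Sum = 4.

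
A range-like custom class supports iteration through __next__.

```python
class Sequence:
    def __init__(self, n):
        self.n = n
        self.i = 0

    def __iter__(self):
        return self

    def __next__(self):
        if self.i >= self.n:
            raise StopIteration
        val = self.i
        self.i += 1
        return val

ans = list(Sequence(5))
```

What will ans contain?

Step 1: Sequence(5) creates an iterator counting 0 to 4.
Step 2: list() consumes all values: [0, 1, 2, 3, 4].
Therefore ans = [0, 1, 2, 3, 4].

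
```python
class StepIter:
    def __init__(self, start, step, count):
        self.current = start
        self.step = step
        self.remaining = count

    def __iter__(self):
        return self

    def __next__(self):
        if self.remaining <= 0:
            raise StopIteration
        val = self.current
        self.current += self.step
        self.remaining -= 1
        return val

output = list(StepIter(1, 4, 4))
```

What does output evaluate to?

Step 1: StepIter starts at 1, increments by 4, for 4 steps:
  Yield 1, then current += 4
  Yield 5, then current += 4
  Yield 9, then current += 4
  Yield 13, then current += 4
Therefore output = [1, 5, 9, 13].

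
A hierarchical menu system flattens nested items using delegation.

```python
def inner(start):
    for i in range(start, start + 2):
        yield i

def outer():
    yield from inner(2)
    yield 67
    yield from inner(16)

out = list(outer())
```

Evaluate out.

Step 1: outer() delegates to inner(2):
  yield 2
  yield 3
Step 2: yield 67
Step 3: Delegates to inner(16):
  yield 16
  yield 17
Therefore out = [2, 3, 67, 16, 17].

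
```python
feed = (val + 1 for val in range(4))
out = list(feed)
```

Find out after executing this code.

Step 1: For each val in range(4), compute val+1:
  val=0: 0+1 = 1
  val=1: 1+1 = 2
  val=2: 2+1 = 3
  val=3: 3+1 = 4
Therefore out = [1, 2, 3, 4].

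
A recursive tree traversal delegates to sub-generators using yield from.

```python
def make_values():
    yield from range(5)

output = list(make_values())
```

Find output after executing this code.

Step 1: yield from delegates to the iterable, yielding each element.
Step 2: Collected values: [0, 1, 2, 3, 4].
Therefore output = [0, 1, 2, 3, 4].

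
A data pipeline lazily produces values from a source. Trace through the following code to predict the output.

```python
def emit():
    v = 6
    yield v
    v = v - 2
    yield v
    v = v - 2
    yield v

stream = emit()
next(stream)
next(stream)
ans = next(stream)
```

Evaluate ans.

Step 1: Trace through generator execution:
  Yield 1: v starts at 6, yield 6
  Yield 2: v = 6 - 2 = 4, yield 4
  Yield 3: v = 4 - 2 = 2, yield 2
Step 2: First next() gets 6, second next() gets the second value, third next() yields 2.
Therefore ans = 2.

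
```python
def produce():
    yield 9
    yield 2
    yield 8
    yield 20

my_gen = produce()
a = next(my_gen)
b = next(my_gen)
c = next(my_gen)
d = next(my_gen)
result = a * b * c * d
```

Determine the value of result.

Step 1: Create generator and consume all values:
  a = next(my_gen) = 9
  b = next(my_gen) = 2
  c = next(my_gen) = 8
  d = next(my_gen) = 20
Step 2: result = 9 * 2 * 8 * 20 = 2880.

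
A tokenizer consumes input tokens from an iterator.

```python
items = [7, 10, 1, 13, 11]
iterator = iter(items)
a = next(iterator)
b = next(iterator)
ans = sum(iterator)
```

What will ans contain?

Step 1: Create iterator over [7, 10, 1, 13, 11].
Step 2: a = next() = 7, b = next() = 10.
Step 3: sum() of remaining [1, 13, 11] = 25.
Therefore ans = 25.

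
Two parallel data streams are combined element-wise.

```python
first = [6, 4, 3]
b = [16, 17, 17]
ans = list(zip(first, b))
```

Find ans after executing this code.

Step 1: zip pairs elements at same index:
  Index 0: (6, 16)
  Index 1: (4, 17)
  Index 2: (3, 17)
Therefore ans = [(6, 16), (4, 17), (3, 17)].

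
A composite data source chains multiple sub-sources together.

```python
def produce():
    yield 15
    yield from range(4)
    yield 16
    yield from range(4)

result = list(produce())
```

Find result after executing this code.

Step 1: Trace yields in order:
  yield 15
  yield 0
  yield 1
  yield 2
  yield 3
  yield 16
  yield 0
  yield 1
  yield 2
  yield 3
Therefore result = [15, 0, 1, 2, 3, 16, 0, 1, 2, 3].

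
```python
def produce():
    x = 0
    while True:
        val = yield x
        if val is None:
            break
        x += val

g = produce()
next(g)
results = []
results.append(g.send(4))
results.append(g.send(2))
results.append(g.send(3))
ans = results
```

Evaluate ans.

Step 1: next(g) -> yield 0.
Step 2: send(4) -> x = 4, yield 4.
Step 3: send(2) -> x = 6, yield 6.
Step 4: send(3) -> x = 9, yield 9.
Therefore ans = [4, 6, 9].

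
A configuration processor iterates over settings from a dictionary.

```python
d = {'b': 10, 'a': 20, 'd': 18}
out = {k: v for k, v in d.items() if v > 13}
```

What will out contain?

Step 1: Filter items where value > 13:
  'b': 10 <= 13: removed
  'a': 20 > 13: kept
  'd': 18 > 13: kept
Therefore out = {'a': 20, 'd': 18}.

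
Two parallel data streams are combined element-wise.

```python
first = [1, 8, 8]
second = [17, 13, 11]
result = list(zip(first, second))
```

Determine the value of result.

Step 1: zip pairs elements at same index:
  Index 0: (1, 17)
  Index 1: (8, 13)
  Index 2: (8, 11)
Therefore result = [(1, 17), (8, 13), (8, 11)].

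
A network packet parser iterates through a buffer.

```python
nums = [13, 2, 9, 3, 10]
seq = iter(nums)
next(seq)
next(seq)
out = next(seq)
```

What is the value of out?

Step 1: Create iterator over [13, 2, 9, 3, 10].
Step 2: next() consumes 13.
Step 3: next() consumes 2.
Step 4: next() returns 9.
Therefore out = 9.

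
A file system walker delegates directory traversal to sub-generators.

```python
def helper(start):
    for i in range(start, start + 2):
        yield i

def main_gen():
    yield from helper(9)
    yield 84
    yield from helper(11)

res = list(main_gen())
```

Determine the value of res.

Step 1: main_gen() delegates to helper(9):
  yield 9
  yield 10
Step 2: yield 84
Step 3: Delegates to helper(11):
  yield 11
  yield 12
Therefore res = [9, 10, 84, 11, 12].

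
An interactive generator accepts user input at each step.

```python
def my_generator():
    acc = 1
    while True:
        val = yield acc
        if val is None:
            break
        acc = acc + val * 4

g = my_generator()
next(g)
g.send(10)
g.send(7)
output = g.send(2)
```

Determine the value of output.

Step 1: next() -> yield acc=1.
Step 2: send(10) -> val=10, acc = 1 + 10*4 = 41, yield 41.
Step 3: send(7) -> val=7, acc = 41 + 7*4 = 69, yield 69.
Step 4: send(2) -> val=2, acc = 69 + 2*4 = 77, yield 77.
Therefore output = 77.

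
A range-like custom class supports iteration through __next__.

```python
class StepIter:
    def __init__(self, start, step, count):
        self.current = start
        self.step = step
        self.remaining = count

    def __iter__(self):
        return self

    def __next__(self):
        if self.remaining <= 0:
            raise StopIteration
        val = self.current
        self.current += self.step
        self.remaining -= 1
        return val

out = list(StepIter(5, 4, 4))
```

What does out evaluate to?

Step 1: StepIter starts at 5, increments by 4, for 4 steps:
  Yield 5, then current += 4
  Yield 9, then current += 4
  Yield 13, then current += 4
  Yield 17, then current += 4
Therefore out = [5, 9, 13, 17].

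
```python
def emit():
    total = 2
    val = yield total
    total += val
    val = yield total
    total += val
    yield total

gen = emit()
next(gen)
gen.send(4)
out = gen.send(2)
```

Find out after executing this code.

Step 1: next() -> yield total=2.
Step 2: send(4) -> val=4, total = 2+4 = 6, yield 6.
Step 3: send(2) -> val=2, total = 6+2 = 8, yield 8.
Therefore out = 8.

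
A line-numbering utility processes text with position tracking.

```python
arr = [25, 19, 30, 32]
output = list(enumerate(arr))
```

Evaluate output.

Step 1: enumerate pairs each element with its index:
  (0, 25)
  (1, 19)
  (2, 30)
  (3, 32)
Therefore output = [(0, 25), (1, 19), (2, 30), (3, 32)].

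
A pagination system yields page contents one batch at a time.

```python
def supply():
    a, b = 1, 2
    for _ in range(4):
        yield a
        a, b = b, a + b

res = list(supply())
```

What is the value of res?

Step 1: Fibonacci-like sequence starting with a=1, b=2:
  Iteration 1: yield a=1, then a,b = 2,3
  Iteration 2: yield a=2, then a,b = 3,5
  Iteration 3: yield a=3, then a,b = 5,8
  Iteration 4: yield a=5, then a,b = 8,13
Therefore res = [1, 2, 3, 5].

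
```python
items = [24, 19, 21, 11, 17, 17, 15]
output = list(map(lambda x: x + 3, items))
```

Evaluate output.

Step 1: Apply lambda x: x + 3 to each element:
  24 -> 27
  19 -> 22
  21 -> 24
  11 -> 14
  17 -> 20
  17 -> 20
  15 -> 18
Therefore output = [27, 22, 24, 14, 20, 20, 18].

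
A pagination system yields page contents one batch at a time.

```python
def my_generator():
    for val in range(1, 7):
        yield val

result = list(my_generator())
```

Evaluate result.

Step 1: The generator yields each value from range(1, 7).
Step 2: list() consumes all yields: [1, 2, 3, 4, 5, 6].
Therefore result = [1, 2, 3, 4, 5, 6].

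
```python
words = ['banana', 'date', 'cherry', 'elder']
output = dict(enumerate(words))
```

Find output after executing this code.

Step 1: enumerate pairs indices with words:
  0 -> 'banana'
  1 -> 'date'
  2 -> 'cherry'
  3 -> 'elder'
Therefore output = {0: 'banana', 1: 'date', 2: 'cherry', 3: 'elder'}.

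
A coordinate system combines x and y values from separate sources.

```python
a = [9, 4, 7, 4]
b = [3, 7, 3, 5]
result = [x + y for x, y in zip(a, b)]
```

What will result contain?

Step 1: Add corresponding elements:
  9 + 3 = 12
  4 + 7 = 11
  7 + 3 = 10
  4 + 5 = 9
Therefore result = [12, 11, 10, 9].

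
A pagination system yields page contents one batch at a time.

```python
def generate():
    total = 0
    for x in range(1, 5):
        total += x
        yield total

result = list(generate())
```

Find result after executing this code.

Step 1: Generator accumulates running sum:
  x=1: total = 1, yield 1
  x=2: total = 3, yield 3
  x=3: total = 6, yield 6
  x=4: total = 10, yield 10
Therefore result = [1, 3, 6, 10].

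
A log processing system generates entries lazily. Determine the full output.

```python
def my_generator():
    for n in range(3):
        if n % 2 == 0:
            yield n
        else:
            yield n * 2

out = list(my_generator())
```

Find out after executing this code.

Step 1: For each n in range(3), yield n if even, else n*2:
  n=0 (even): yield 0
  n=1 (odd): yield 1*2 = 2
  n=2 (even): yield 2
Therefore out = [0, 2, 2].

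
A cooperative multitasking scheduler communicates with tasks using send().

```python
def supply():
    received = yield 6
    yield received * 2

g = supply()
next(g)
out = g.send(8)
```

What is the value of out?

Step 1: next(g) advances to first yield, producing 6.
Step 2: send(8) resumes, received = 8.
Step 3: yield received * 2 = 8 * 2 = 16.
Therefore out = 16.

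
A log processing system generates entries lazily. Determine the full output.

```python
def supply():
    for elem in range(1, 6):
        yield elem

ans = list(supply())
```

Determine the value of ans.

Step 1: The generator yields each value from range(1, 6).
Step 2: list() consumes all yields: [1, 2, 3, 4, 5].
Therefore ans = [1, 2, 3, 4, 5].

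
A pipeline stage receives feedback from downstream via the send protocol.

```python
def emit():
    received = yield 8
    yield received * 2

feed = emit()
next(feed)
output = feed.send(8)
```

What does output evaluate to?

Step 1: next(feed) advances to first yield, producing 8.
Step 2: send(8) resumes, received = 8.
Step 3: yield received * 2 = 8 * 2 = 16.
Therefore output = 16.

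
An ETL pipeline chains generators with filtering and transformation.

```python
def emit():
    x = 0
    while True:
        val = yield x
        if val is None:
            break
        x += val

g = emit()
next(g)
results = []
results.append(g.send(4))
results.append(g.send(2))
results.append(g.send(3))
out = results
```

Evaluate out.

Step 1: next(g) -> yield 0.
Step 2: send(4) -> x = 4, yield 4.
Step 3: send(2) -> x = 6, yield 6.
Step 4: send(3) -> x = 9, yield 9.
Therefore out = [4, 6, 9].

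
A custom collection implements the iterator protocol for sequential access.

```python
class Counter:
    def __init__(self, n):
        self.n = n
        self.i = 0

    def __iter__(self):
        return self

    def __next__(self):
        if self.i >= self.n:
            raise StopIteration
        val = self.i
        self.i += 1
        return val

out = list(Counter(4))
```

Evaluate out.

Step 1: Counter(4) creates an iterator counting 0 to 3.
Step 2: list() consumes all values: [0, 1, 2, 3].
Therefore out = [0, 1, 2, 3].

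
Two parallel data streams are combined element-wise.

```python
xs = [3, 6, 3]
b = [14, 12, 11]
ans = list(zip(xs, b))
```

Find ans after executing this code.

Step 1: zip pairs elements at same index:
  Index 0: (3, 14)
  Index 1: (6, 12)
  Index 2: (3, 11)
Therefore ans = [(3, 14), (6, 12), (3, 11)].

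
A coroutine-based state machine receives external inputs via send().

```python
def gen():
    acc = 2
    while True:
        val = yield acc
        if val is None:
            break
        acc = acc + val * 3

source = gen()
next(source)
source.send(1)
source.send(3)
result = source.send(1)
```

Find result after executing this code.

Step 1: next() -> yield acc=2.
Step 2: send(1) -> val=1, acc = 2 + 1*3 = 5, yield 5.
Step 3: send(3) -> val=3, acc = 5 + 3*3 = 14, yield 14.
Step 4: send(1) -> val=1, acc = 14 + 1*3 = 17, yield 17.
Therefore result = 17.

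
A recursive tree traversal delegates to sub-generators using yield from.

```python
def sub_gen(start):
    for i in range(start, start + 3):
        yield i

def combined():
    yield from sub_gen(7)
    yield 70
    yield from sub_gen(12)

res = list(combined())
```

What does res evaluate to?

Step 1: combined() delegates to sub_gen(7):
  yield 7
  yield 8
  yield 9
Step 2: yield 70
Step 3: Delegates to sub_gen(12):
  yield 12
  yield 13
  yield 14
Therefore res = [7, 8, 9, 70, 12, 13, 14].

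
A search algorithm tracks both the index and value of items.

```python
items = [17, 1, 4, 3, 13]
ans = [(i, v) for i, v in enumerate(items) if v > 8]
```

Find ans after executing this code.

Step 1: Filter enumerate([17, 1, 4, 3, 13]) keeping v > 8:
  (0, 17): 17 > 8, included
  (1, 1): 1 <= 8, excluded
  (2, 4): 4 <= 8, excluded
  (3, 3): 3 <= 8, excluded
  (4, 13): 13 > 8, included
Therefore ans = [(0, 17), (4, 13)].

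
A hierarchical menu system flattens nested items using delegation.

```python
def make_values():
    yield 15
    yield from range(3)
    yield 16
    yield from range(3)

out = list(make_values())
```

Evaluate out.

Step 1: Trace yields in order:
  yield 15
  yield 0
  yield 1
  yield 2
  yield 16
  yield 0
  yield 1
  yield 2
Therefore out = [15, 0, 1, 2, 16, 0, 1, 2].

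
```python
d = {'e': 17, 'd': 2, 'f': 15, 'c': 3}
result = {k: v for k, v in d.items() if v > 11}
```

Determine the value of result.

Step 1: Filter items where value > 11:
  'e': 17 > 11: kept
  'd': 2 <= 11: removed
  'f': 15 > 11: kept
  'c': 3 <= 11: removed
Therefore result = {'e': 17, 'f': 15}.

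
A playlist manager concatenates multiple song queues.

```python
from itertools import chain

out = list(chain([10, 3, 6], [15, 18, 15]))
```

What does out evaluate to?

Step 1: chain() concatenates iterables: [10, 3, 6] + [15, 18, 15].
Therefore out = [10, 3, 6, 15, 18, 15].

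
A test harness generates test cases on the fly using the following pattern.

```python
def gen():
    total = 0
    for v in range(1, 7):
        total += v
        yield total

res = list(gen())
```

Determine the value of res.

Step 1: Generator accumulates running sum:
  v=1: total = 1, yield 1
  v=2: total = 3, yield 3
  v=3: total = 6, yield 6
  v=4: total = 10, yield 10
  v=5: total = 15, yield 15
  v=6: total = 21, yield 21
Therefore res = [1, 3, 6, 10, 15, 21].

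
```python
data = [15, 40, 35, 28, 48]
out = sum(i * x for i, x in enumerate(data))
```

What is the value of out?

Step 1: Compute i * x for each (i, x) in enumerate([15, 40, 35, 28, 48]):
  i=0, x=15: 0*15 = 0
  i=1, x=40: 1*40 = 40
  i=2, x=35: 2*35 = 70
  i=3, x=28: 3*28 = 84
  i=4, x=48: 4*48 = 192
Step 2: sum = 0 + 40 + 70 + 84 + 192 = 386.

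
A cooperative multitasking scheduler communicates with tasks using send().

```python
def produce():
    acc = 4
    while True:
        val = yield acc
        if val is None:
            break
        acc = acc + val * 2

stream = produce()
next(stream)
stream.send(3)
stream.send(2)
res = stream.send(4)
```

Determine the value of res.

Step 1: next() -> yield acc=4.
Step 2: send(3) -> val=3, acc = 4 + 3*2 = 10, yield 10.
Step 3: send(2) -> val=2, acc = 10 + 2*2 = 14, yield 14.
Step 4: send(4) -> val=4, acc = 14 + 4*2 = 22, yield 22.
Therefore res = 22.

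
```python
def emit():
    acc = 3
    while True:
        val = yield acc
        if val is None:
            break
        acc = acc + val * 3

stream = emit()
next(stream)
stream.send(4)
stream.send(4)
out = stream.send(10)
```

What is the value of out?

Step 1: next() -> yield acc=3.
Step 2: send(4) -> val=4, acc = 3 + 4*3 = 15, yield 15.
Step 3: send(4) -> val=4, acc = 15 + 4*3 = 27, yield 27.
Step 4: send(10) -> val=10, acc = 27 + 10*3 = 57, yield 57.
Therefore out = 57.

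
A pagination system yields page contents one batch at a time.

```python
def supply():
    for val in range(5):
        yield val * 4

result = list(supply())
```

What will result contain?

Step 1: For each val in range(5), yield val * 4:
  val=0: yield 0 * 4 = 0
  val=1: yield 1 * 4 = 4
  val=2: yield 2 * 4 = 8
  val=3: yield 3 * 4 = 12
  val=4: yield 4 * 4 = 16
Therefore result = [0, 4, 8, 12, 16].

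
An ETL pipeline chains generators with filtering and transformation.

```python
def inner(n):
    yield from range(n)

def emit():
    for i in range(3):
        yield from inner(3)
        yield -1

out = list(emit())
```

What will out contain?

Step 1: For each i in range(3):
  i=0: yield from inner(3) -> [0, 1, 2], then yield -1
  i=1: yield from inner(3) -> [0, 1, 2], then yield -1
  i=2: yield from inner(3) -> [0, 1, 2], then yield -1
Therefore out = [0, 1, 2, -1, 0, 1, 2, -1, 0, 1, 2, -1].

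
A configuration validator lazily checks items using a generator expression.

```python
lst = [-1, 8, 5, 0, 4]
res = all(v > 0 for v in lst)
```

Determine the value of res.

Step 1: Check v > 0 for each element in [-1, 8, 5, 0, 4]:
  -1 > 0: False
  8 > 0: True
  5 > 0: True
  0 > 0: False
  4 > 0: True
Step 2: all() returns False.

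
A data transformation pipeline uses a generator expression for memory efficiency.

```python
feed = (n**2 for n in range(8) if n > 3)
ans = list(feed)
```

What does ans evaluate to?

Step 1: For range(8), keep n > 3, then square:
  n=0: 0 <= 3, excluded
  n=1: 1 <= 3, excluded
  n=2: 2 <= 3, excluded
  n=3: 3 <= 3, excluded
  n=4: 4 > 3, yield 4**2 = 16
  n=5: 5 > 3, yield 5**2 = 25
  n=6: 6 > 3, yield 6**2 = 36
  n=7: 7 > 3, yield 7**2 = 49
Therefore ans = [16, 25, 36, 49].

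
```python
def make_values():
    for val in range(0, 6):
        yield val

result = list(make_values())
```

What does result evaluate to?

Step 1: The generator yields each value from range(0, 6).
Step 2: list() consumes all yields: [0, 1, 2, 3, 4, 5].
Therefore result = [0, 1, 2, 3, 4, 5].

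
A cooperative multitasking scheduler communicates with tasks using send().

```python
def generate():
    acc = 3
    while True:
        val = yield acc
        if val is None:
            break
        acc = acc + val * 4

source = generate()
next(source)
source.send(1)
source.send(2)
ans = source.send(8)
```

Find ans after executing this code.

Step 1: next() -> yield acc=3.
Step 2: send(1) -> val=1, acc = 3 + 1*4 = 7, yield 7.
Step 3: send(2) -> val=2, acc = 7 + 2*4 = 15, yield 15.
Step 4: send(8) -> val=8, acc = 15 + 8*4 = 47, yield 47.
Therefore ans = 47.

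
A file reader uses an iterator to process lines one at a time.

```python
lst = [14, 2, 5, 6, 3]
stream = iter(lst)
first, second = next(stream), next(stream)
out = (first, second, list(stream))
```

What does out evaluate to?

Step 1: Create iterator over [14, 2, 5, 6, 3].
Step 2: first = 14, second = 2.
Step 3: Remaining elements: [5, 6, 3].
Therefore out = (14, 2, [5, 6, 3]).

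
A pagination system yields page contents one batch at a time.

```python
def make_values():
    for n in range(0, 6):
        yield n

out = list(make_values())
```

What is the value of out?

Step 1: The generator yields each value from range(0, 6).
Step 2: list() consumes all yields: [0, 1, 2, 3, 4, 5].
Therefore out = [0, 1, 2, 3, 4, 5].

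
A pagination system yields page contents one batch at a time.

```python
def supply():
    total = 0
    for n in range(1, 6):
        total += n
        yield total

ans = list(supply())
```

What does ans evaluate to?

Step 1: Generator accumulates running sum:
  n=1: total = 1, yield 1
  n=2: total = 3, yield 3
  n=3: total = 6, yield 6
  n=4: total = 10, yield 10
  n=5: total = 15, yield 15
Therefore ans = [1, 3, 6, 10, 15].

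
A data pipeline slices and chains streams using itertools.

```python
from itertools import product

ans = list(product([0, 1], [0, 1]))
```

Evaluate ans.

Step 1: product([0, 1], [0, 1]) gives all pairs:
  (0, 0)
  (0, 1)
  (1, 0)
  (1, 1)
Therefore ans = [(0, 0), (0, 1), (1, 0), (1, 1)].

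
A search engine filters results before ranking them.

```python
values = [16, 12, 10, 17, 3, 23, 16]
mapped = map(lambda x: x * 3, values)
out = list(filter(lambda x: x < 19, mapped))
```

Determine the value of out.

Step 1: Map x * 3:
  16 -> 48
  12 -> 36
  10 -> 30
  17 -> 51
  3 -> 9
  23 -> 69
  16 -> 48
Step 2: Filter for < 19:
  48: removed
  36: removed
  30: removed
  51: removed
  9: kept
  69: removed
  48: removed
Therefore out = [9].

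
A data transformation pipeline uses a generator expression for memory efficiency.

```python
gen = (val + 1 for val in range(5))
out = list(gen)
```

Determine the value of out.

Step 1: For each val in range(5), compute val+1:
  val=0: 0+1 = 1
  val=1: 1+1 = 2
  val=2: 2+1 = 3
  val=3: 3+1 = 4
  val=4: 4+1 = 5
Therefore out = [1, 2, 3, 4, 5].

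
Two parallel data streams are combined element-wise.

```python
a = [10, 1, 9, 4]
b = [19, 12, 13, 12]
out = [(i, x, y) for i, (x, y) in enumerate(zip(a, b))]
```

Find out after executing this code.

Step 1: enumerate(zip(a, b)) gives index with paired elements:
  i=0: (10, 19)
  i=1: (1, 12)
  i=2: (9, 13)
  i=3: (4, 12)
Therefore out = [(0, 10, 19), (1, 1, 12), (2, 9, 13), (3, 4, 12)].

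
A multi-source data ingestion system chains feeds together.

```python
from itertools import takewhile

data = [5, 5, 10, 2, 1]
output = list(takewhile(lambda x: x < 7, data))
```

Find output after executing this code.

Step 1: takewhile stops at first element >= 7:
  5 < 7: take
  5 < 7: take
  10 >= 7: stop
Therefore output = [5, 5].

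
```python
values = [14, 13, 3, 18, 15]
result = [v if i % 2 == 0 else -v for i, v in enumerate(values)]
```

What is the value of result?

Step 1: For each (i, v), keep v if i is even, negate if odd:
  i=0 (even): keep 14
  i=1 (odd): negate to -13
  i=2 (even): keep 3
  i=3 (odd): negate to -18
  i=4 (even): keep 15
Therefore result = [14, -13, 3, -18, 15].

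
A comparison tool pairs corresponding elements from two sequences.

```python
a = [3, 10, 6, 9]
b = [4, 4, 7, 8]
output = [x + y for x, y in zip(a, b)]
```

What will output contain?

Step 1: Add corresponding elements:
  3 + 4 = 7
  10 + 4 = 14
  6 + 7 = 13
  9 + 8 = 17
Therefore output = [7, 14, 13, 17].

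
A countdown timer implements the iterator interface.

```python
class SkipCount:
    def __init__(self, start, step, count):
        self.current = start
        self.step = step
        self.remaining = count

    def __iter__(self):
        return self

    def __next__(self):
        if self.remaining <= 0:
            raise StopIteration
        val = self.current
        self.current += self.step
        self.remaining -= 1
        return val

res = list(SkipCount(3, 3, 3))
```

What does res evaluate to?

Step 1: SkipCount starts at 3, increments by 3, for 3 steps:
  Yield 3, then current += 3
  Yield 6, then current += 3
  Yield 9, then current += 3
Therefore res = [3, 6, 9].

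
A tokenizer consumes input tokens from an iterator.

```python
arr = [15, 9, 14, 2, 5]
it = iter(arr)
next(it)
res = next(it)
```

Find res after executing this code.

Step 1: Create iterator over [15, 9, 14, 2, 5].
Step 2: next() consumes 15.
Step 3: next() returns 9.
Therefore res = 9.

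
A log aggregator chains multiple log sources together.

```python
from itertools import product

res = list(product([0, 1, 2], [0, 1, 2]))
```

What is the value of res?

Step 1: product([0, 1, 2], [0, 1, 2]) gives all pairs:
  (0, 0)
  (0, 1)
  (0, 2)
  (1, 0)
  (1, 1)
  (1, 2)
  (2, 0)
  (2, 1)
  (2, 2)
Therefore res = [(0, 0), (0, 1), (0, 2), (1, 0), (1, 1), (1, 2), (2, 0), (2, 1), (2, 2)].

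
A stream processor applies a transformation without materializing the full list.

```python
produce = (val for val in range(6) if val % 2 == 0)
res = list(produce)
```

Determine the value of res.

Step 1: Filter range(6) keeping only even values:
  val=0: even, included
  val=1: odd, excluded
  val=2: even, included
  val=3: odd, excluded
  val=4: even, included
  val=5: odd, excluded
Therefore res = [0, 2, 4].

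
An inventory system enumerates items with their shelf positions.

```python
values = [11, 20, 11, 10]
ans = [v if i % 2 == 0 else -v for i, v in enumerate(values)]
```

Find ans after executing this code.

Step 1: For each (i, v), keep v if i is even, negate if odd:
  i=0 (even): keep 11
  i=1 (odd): negate to -20
  i=2 (even): keep 11
  i=3 (odd): negate to -10
Therefore ans = [11, -20, 11, -10].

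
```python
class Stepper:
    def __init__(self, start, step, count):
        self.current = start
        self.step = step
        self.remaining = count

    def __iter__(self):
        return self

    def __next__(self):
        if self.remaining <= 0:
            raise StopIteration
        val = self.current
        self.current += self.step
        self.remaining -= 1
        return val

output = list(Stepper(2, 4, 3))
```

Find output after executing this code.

Step 1: Stepper starts at 2, increments by 4, for 3 steps:
  Yield 2, then current += 4
  Yield 6, then current += 4
  Yield 10, then current += 4
Therefore output = [2, 6, 10].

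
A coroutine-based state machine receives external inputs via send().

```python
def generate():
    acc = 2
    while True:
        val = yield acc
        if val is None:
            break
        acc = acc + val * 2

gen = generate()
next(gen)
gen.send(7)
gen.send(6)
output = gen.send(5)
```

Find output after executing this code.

Step 1: next() -> yield acc=2.
Step 2: send(7) -> val=7, acc = 2 + 7*2 = 16, yield 16.
Step 3: send(6) -> val=6, acc = 16 + 6*2 = 28, yield 28.
Step 4: send(5) -> val=5, acc = 28 + 5*2 = 38, yield 38.
Therefore output = 38.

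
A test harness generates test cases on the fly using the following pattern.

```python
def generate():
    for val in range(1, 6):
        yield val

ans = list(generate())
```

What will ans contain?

Step 1: The generator yields each value from range(1, 6).
Step 2: list() consumes all yields: [1, 2, 3, 4, 5].
Therefore ans = [1, 2, 3, 4, 5].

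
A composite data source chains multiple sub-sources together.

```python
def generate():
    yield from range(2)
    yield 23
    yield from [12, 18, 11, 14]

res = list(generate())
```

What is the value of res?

Step 1: Trace yields in order:
  yield 0
  yield 1
  yield 23
  yield 12
  yield 18
  yield 11
  yield 14
Therefore res = [0, 1, 23, 12, 18, 11, 14].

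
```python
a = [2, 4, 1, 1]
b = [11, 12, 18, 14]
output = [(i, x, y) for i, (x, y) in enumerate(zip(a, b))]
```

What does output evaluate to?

Step 1: enumerate(zip(a, b)) gives index with paired elements:
  i=0: (2, 11)
  i=1: (4, 12)
  i=2: (1, 18)
  i=3: (1, 14)
Therefore output = [(0, 2, 11), (1, 4, 12), (2, 1, 18), (3, 1, 14)].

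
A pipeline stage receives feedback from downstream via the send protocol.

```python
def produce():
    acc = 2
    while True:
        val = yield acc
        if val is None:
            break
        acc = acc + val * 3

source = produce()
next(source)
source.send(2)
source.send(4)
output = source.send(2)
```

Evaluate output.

Step 1: next() -> yield acc=2.
Step 2: send(2) -> val=2, acc = 2 + 2*3 = 8, yield 8.
Step 3: send(4) -> val=4, acc = 8 + 4*3 = 20, yield 20.
Step 4: send(2) -> val=2, acc = 20 + 2*3 = 26, yield 26.
Therefore output = 26.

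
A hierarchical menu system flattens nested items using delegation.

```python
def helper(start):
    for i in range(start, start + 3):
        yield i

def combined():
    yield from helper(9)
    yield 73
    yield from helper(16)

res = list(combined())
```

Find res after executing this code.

Step 1: combined() delegates to helper(9):
  yield 9
  yield 10
  yield 11
Step 2: yield 73
Step 3: Delegates to helper(16):
  yield 16
  yield 17
  yield 18
Therefore res = [9, 10, 11, 73, 16, 17, 18].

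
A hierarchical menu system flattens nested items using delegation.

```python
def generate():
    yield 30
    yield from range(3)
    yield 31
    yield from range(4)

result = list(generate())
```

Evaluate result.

Step 1: Trace yields in order:
  yield 30
  yield 0
  yield 1
  yield 2
  yield 31
  yield 0
  yield 1
  yield 2
  yield 3
Therefore result = [30, 0, 1, 2, 31, 0, 1, 2, 3].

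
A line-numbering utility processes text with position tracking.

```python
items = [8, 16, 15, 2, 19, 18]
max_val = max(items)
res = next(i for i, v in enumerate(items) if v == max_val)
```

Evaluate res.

Step 1: max([8, 16, 15, 2, 19, 18]) = 19.
Step 2: Find first index where value == 19:
  Index 0: 8 != 19
  Index 1: 16 != 19
  Index 2: 15 != 19
  Index 3: 2 != 19
  Index 4: 19 == 19, found!
Therefore res = 4.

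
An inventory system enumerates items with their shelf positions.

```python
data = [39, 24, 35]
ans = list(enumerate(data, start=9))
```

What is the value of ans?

Step 1: enumerate with start=9:
  (9, 39)
  (10, 24)
  (11, 35)
Therefore ans = [(9, 39), (10, 24), (11, 35)].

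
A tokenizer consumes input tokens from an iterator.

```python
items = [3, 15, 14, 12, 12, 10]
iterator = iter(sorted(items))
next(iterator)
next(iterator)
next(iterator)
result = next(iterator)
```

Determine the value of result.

Step 1: sorted([3, 15, 14, 12, 12, 10]) = [3, 10, 12, 12, 14, 15].
Step 2: Create iterator and skip 3 elements.
Step 3: next() returns 12.
Therefore result = 12.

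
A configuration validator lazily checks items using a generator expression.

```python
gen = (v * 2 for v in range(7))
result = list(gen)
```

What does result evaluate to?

Step 1: For each v in range(7), compute v*2:
  v=0: 0*2 = 0
  v=1: 1*2 = 2
  v=2: 2*2 = 4
  v=3: 3*2 = 6
  v=4: 4*2 = 8
  v=5: 5*2 = 10
  v=6: 6*2 = 12
Therefore result = [0, 2, 4, 6, 8, 10, 12].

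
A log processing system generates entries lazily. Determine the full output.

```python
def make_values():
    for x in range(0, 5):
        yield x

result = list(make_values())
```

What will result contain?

Step 1: The generator yields each value from range(0, 5).
Step 2: list() consumes all yields: [0, 1, 2, 3, 4].
Therefore result = [0, 1, 2, 3, 4].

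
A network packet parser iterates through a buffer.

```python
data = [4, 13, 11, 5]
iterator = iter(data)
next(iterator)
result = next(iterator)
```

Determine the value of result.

Step 1: Create iterator over [4, 13, 11, 5].
Step 2: next() consumes 4.
Step 3: next() returns 13.
Therefore result = 13.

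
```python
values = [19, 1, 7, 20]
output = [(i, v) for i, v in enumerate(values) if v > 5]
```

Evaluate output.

Step 1: Filter enumerate([19, 1, 7, 20]) keeping v > 5:
  (0, 19): 19 > 5, included
  (1, 1): 1 <= 5, excluded
  (2, 7): 7 > 5, included
  (3, 20): 20 > 5, included
Therefore output = [(0, 19), (2, 7), (3, 20)].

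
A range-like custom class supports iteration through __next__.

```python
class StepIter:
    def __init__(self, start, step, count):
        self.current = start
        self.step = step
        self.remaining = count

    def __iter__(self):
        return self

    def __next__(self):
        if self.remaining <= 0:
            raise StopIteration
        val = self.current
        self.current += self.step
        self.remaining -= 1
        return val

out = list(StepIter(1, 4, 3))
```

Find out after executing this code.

Step 1: StepIter starts at 1, increments by 4, for 3 steps:
  Yield 1, then current += 4
  Yield 5, then current += 4
  Yield 9, then current += 4
Therefore out = [1, 5, 9].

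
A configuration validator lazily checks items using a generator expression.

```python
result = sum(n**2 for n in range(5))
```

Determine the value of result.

Step 1: Compute n**2 for each n in range(5):
  n=0: 0**2 = 0
  n=1: 1**2 = 1
  n=2: 2**2 = 4
  n=3: 3**2 = 9
  n=4: 4**2 = 16
Step 2: sum = 0 + 1 + 4 + 9 + 16 = 30.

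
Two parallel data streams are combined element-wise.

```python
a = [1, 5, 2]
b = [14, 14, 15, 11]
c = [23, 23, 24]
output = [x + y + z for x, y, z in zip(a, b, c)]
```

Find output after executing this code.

Step 1: zip three lists (truncates to shortest, len=3):
  1 + 14 + 23 = 38
  5 + 14 + 23 = 42
  2 + 15 + 24 = 41
Therefore output = [38, 42, 41].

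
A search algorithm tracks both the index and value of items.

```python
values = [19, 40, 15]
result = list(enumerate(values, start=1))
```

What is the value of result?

Step 1: enumerate with start=1:
  (1, 19)
  (2, 40)
  (3, 15)
Therefore result = [(1, 19), (2, 40), (3, 15)].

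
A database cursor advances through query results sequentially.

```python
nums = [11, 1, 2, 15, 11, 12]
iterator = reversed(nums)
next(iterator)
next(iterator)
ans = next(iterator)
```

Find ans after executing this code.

Step 1: reversed([11, 1, 2, 15, 11, 12]) gives iterator: [12, 11, 15, 2, 1, 11].
Step 2: First next() = 12, second next() = 11.
Step 3: Third next() = 15.
Therefore ans = 15.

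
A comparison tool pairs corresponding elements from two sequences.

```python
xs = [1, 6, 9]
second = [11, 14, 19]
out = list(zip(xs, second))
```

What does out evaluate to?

Step 1: zip pairs elements at same index:
  Index 0: (1, 11)
  Index 1: (6, 14)
  Index 2: (9, 19)
Therefore out = [(1, 11), (6, 14), (9, 19)].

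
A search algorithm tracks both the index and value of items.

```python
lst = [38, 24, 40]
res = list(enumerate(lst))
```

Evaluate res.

Step 1: enumerate pairs each element with its index:
  (0, 38)
  (1, 24)
  (2, 40)
Therefore res = [(0, 38), (1, 24), (2, 40)].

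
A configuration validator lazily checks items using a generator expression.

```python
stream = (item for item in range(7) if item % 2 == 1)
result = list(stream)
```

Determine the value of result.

Step 1: Filter range(7) keeping only odd values:
  item=0: even, excluded
  item=1: odd, included
  item=2: even, excluded
  item=3: odd, included
  item=4: even, excluded
  item=5: odd, included
  item=6: even, excluded
Therefore result = [1, 3, 5].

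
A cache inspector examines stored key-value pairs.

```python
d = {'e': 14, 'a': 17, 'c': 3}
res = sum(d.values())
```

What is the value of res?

Step 1: d.values() = [14, 17, 3].
Step 2: sum = 34.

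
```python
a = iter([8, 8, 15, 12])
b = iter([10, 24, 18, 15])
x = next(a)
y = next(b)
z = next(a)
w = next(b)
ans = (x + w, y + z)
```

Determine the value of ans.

Step 1: a iterates [8, 8, 15, 12], b iterates [10, 24, 18, 15].
Step 2: x = next(a) = 8, y = next(b) = 10.
Step 3: z = next(a) = 8, w = next(b) = 24.
Step 4: ans = (8 + 24, 10 + 8) = (32, 18).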